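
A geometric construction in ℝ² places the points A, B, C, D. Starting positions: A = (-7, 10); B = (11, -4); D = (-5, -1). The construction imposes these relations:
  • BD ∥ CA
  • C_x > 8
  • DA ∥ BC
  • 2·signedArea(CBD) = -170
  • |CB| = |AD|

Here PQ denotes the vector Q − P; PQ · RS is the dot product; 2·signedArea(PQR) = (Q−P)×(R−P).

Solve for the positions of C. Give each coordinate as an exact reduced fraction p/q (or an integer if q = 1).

1. C_x = 9  [BD ∥ CA ∩ DA ∥ BC]
2. C_y = 7  [BD ∥ CA ∩ DA ∥ BC]
   → C = (9, 7)

C = (9, 7)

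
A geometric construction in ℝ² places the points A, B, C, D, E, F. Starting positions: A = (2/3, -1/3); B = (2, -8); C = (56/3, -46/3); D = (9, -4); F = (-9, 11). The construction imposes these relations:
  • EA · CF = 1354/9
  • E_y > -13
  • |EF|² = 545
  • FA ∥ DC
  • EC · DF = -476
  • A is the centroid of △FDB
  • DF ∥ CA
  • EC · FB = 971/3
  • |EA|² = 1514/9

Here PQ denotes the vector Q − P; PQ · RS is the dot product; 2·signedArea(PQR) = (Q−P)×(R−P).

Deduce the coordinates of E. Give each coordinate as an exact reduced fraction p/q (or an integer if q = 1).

E = (-5, -12)

1. E_x = -5  [EC · FB = 971/3 ∩ EA · CF = 1354/9]
2. E_y = -12  [EC · FB = 971/3 ∩ EA · CF = 1354/9]
   → E = (-5, -12)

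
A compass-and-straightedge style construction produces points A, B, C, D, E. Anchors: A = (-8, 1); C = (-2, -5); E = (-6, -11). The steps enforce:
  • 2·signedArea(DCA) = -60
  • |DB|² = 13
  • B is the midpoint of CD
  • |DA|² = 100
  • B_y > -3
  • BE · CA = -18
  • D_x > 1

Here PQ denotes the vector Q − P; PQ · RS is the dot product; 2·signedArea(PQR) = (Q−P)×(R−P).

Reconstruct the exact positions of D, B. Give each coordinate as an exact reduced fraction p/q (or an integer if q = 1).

B = (0, -2)
D = (2, 1)

1. D_x = 2  [line -6·x + -6·y + 18 = 0 ∩ |DA|² = 100]
2. D_y = 1  [line -6·x + -6·y + 18 = 0 ∩ |DA|² = 100]
   → D = (2, 1)
3. B_x = 0  [B is the midpoint of CD]
4. B_y = -2  [B is the midpoint of CD]
   → B = (0, -2)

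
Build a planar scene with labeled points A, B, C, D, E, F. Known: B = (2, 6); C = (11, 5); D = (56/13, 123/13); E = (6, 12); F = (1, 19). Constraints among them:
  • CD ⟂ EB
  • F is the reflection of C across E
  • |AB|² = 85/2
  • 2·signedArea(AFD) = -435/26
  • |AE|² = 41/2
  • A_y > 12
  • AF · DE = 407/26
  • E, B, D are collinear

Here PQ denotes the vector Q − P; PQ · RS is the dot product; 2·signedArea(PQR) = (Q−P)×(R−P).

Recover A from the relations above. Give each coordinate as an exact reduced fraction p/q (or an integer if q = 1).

1. A_x = 3/2  [2·signedArea(AFD) = -435/26 ∩ AF · DE = 407/26]
2. A_y = 25/2  [2·signedArea(AFD) = -435/26 ∩ AF · DE = 407/26]
   → A = (3/2, 25/2)

A = (3/2, 25/2)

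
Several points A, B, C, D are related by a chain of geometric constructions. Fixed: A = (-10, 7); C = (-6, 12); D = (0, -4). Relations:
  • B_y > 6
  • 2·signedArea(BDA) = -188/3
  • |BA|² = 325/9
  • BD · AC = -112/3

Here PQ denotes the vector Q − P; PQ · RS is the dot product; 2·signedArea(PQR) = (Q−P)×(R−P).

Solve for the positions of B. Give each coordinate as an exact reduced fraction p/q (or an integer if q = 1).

1. B_x = -4  [2·signedArea(BDA) = -188/3 ∩ BD · AC = -112/3]
2. B_y = 20/3  [2·signedArea(BDA) = -188/3 ∩ BD · AC = -112/3]
   → B = (-4, 20/3)

B = (-4, 20/3)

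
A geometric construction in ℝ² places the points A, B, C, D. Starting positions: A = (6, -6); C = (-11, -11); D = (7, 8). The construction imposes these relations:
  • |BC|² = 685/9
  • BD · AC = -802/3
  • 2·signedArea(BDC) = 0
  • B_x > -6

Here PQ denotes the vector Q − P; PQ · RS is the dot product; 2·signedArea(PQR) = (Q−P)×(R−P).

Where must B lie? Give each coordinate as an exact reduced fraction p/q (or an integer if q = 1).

B = (-5, -14/3)

1. B_x = -5  [2·signedArea(BDC) = 0 ∩ BD · AC = -802/3]
2. B_y = -14/3  [2·signedArea(BDC) = 0 ∩ BD · AC = -802/3]
   → B = (-5, -14/3)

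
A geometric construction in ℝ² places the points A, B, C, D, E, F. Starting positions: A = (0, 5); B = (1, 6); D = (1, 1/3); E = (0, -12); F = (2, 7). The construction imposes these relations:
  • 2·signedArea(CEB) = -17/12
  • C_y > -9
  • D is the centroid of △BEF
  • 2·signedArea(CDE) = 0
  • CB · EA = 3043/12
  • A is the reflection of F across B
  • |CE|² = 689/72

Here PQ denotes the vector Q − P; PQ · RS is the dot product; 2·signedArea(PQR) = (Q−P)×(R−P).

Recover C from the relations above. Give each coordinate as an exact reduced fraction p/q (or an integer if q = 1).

C = (1/4, -107/12)

1. C_x = 1/4  [2·signedArea(CDE) = 0 ∩ 2·signedArea(CEB) = -17/12]
2. C_y = -107/12  [2·signedArea(CDE) = 0 ∩ 2·signedArea(CEB) = -17/12]
   → C = (1/4, -107/12)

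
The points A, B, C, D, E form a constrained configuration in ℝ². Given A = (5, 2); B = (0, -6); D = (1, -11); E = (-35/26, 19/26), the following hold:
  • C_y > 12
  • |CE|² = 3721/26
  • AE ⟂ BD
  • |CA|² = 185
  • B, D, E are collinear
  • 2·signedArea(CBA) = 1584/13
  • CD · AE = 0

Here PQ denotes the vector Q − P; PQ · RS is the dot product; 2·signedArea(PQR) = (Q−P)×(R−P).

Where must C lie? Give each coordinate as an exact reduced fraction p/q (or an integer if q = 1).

1. C_x = -48/13  [CD · AE = 0 ∩ 2·signedArea(CBA) = 1584/13]
2. C_y = 162/13  [CD · AE = 0 ∩ 2·signedArea(CBA) = 1584/13]
   → C = (-48/13, 162/13)

C = (-48/13, 162/13)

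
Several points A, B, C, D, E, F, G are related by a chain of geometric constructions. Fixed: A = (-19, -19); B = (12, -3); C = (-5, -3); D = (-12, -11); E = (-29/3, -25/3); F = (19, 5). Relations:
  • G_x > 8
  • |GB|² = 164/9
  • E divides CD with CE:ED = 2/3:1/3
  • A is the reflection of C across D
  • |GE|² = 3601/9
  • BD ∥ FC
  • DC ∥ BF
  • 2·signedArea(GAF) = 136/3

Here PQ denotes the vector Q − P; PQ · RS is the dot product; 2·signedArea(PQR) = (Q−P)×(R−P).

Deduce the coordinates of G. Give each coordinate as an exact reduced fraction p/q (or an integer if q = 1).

1. G_x = 26/3  [line -24·x + 38·y + 662/3 = 0 ∩ |GE|² = 3601/9]
2. G_y = -1/3  [line -24·x + 38·y + 662/3 = 0 ∩ |GE|² = 3601/9]
   → G = (26/3, -1/3)

G = (26/3, -1/3)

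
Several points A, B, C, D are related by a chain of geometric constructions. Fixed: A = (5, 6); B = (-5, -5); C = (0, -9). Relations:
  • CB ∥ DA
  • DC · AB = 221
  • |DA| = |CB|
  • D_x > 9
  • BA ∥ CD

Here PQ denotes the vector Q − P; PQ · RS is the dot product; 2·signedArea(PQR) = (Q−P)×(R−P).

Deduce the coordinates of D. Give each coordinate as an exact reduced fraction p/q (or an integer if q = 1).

D = (10, 2)

1. D_x = 10  [CB ∥ DA ∩ BA ∥ CD]
2. D_y = 2  [CB ∥ DA ∩ BA ∥ CD]
   → D = (10, 2)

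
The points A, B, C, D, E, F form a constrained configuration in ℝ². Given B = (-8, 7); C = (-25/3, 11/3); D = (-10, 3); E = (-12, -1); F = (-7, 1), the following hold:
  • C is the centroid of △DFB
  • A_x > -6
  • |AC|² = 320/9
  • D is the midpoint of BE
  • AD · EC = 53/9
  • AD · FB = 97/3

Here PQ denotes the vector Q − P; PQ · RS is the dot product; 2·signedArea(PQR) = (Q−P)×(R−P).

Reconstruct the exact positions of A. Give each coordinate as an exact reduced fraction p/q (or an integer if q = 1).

A = (-17/3, -5/3)

1. A_x = -17/3  [AD · EC = 53/9 ∩ AD · FB = 97/3]
2. A_y = -5/3  [AD · EC = 53/9 ∩ AD · FB = 97/3]
   → A = (-17/3, -5/3)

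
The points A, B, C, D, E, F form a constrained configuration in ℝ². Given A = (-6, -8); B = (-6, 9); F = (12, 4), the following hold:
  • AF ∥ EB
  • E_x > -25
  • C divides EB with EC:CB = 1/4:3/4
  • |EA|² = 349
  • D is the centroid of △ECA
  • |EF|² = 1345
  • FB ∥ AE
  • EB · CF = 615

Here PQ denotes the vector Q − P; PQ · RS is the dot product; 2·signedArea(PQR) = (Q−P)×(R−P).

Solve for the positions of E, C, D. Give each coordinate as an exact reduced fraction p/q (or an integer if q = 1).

C = (-39/2, 0)
D = (-33/2, -11/3)
E = (-24, -3)

1. E_x = -24  [AF ∥ EB ∩ FB ∥ AE]
2. E_y = -3  [AF ∥ EB ∩ FB ∥ AE]
   → E = (-24, -3)
3. C_x = -39/2  [C divides EB with EC:CB = 1/4:3/4]
4. C_y = 0  [C divides EB with EC:CB = 1/4:3/4]
   → C = (-39/2, 0)
5. D_x = -33/2  [D is the centroid of △ECA]
6. D_y = -11/3  [D is the centroid of △ECA]
   → D = (-33/2, -11/3)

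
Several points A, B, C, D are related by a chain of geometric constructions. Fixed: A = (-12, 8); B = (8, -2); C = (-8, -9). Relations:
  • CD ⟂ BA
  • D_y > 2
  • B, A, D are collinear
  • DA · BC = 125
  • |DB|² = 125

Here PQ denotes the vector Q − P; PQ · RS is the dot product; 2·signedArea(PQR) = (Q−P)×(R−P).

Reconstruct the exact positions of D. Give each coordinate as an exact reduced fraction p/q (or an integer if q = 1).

D = (-2, 3)

1. D_x = -2  [B, A, D are collinear ∩ CD ⟂ BA]
2. D_y = 3  [B, A, D are collinear ∩ CD ⟂ BA]
   → D = (-2, 3)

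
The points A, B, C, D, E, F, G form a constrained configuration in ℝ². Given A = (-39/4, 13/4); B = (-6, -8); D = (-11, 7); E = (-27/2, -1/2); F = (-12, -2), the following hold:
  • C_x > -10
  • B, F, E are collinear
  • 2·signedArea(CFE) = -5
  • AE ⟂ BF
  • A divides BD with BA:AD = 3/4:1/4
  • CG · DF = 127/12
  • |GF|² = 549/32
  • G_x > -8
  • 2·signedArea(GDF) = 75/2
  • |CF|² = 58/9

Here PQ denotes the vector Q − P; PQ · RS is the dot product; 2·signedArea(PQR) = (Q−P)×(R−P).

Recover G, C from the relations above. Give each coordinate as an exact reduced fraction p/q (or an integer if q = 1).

C = (-29/3, -1)
G = (-63/8, -19/8)

1. C_x = -29/3  [line -3/2·x + -3/2·y + -16 = 0 ∩ |CF|² = 58/9]
2. C_y = -1  [line -3/2·x + -3/2·y + -16 = 0 ∩ |CF|² = 58/9]
   → C = (-29/3, -1)
3. G_x = -63/8  [2·signedArea(GDF) = 75/2 ∩ CG · DF = 127/12]
4. G_y = -19/8  [2·signedArea(GDF) = 75/2 ∩ CG · DF = 127/12]
   → G = (-63/8, -19/8)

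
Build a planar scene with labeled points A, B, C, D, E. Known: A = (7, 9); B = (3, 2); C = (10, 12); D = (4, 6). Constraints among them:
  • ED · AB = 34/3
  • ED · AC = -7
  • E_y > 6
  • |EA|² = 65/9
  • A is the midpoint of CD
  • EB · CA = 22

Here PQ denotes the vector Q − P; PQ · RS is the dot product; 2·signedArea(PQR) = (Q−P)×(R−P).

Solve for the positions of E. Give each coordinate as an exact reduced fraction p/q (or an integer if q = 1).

E = (17/3, 20/3)

1. E_x = 17/3  [ED · AB = 34/3 ∩ ED · AC = -7]
2. E_y = 20/3  [ED · AB = 34/3 ∩ ED · AC = -7]
   → E = (17/3, 20/3)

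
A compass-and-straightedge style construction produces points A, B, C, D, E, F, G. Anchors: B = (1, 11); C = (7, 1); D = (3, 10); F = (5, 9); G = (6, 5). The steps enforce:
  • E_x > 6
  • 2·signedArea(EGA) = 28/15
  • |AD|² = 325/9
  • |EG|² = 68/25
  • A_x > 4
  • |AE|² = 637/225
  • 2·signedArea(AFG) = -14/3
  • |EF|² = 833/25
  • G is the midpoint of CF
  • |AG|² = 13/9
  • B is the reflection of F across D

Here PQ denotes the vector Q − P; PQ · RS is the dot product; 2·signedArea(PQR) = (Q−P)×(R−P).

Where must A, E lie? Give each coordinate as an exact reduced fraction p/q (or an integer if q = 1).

1. A_x = 5  [line 4·x + 1·y + -73/3 = 0 ∩ |AD|² = 325/9]
2. A_y = 13/3  [line 4·x + 1·y + -73/3 = 0 ∩ |AD|² = 325/9]
   → A = (5, 13/3)
3. E_x = 32/5  [line 2/3·x + -1·y + -13/15 = 0 ∩ |AE|² = 637/225]
4. E_y = 17/5  [line 2/3·x + -1·y + -13/15 = 0 ∩ |AE|² = 637/225]
   → E = (32/5, 17/5)

A = (5, 13/3)
E = (32/5, 17/5)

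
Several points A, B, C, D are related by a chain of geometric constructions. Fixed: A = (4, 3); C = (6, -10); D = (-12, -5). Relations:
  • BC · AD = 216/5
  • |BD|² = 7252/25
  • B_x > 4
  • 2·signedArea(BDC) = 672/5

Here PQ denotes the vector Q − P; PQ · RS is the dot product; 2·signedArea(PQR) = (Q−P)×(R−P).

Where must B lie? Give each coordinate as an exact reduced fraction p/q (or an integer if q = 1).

1. B_x = 24/5  [2·signedArea(BDC) = 672/5 ∩ BC · AD = 216/5]
2. B_y = -11/5  [2·signedArea(BDC) = 672/5 ∩ BC · AD = 216/5]
   → B = (24/5, -11/5)

B = (24/5, -11/5)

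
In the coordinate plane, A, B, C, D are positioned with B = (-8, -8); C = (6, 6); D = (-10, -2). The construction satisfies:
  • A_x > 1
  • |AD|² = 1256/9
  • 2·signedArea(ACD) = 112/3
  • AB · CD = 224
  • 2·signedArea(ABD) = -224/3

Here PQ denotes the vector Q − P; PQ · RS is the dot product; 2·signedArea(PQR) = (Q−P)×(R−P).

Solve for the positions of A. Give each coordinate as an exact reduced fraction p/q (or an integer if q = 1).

1. A_x = 4/3  [2·signedArea(ACD) = 112/3 ∩ AB · CD = 224]
2. A_y = 4/3  [2·signedArea(ACD) = 112/3 ∩ AB · CD = 224]
   → A = (4/3, 4/3)

A = (4/3, 4/3)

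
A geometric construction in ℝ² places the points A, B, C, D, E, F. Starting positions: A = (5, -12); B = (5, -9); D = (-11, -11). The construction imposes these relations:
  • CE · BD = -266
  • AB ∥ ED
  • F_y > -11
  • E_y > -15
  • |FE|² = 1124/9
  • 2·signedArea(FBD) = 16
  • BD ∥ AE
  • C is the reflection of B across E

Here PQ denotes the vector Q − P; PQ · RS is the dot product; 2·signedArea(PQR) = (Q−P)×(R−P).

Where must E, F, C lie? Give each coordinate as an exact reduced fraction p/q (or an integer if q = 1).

C = (-27, -19)
E = (-11, -14)
F = (-1/3, -32/3)

1. E_x = -11  [AB ∥ ED ∩ BD ∥ AE]
2. E_y = -14  [AB ∥ ED ∩ BD ∥ AE]
   → E = (-11, -14)
3. F_x = -1/3  [line 2·x + -16·y + -170 = 0 ∩ |FE|² = 1124/9]
4. F_y = -32/3  [line 2·x + -16·y + -170 = 0 ∩ |FE|² = 1124/9]
   → F = (-1/3, -32/3)
5. C_x = -27  [C is the reflection of B across E]
6. C_y = -19  [C is the reflection of B across E]
   → C = (-27, -19)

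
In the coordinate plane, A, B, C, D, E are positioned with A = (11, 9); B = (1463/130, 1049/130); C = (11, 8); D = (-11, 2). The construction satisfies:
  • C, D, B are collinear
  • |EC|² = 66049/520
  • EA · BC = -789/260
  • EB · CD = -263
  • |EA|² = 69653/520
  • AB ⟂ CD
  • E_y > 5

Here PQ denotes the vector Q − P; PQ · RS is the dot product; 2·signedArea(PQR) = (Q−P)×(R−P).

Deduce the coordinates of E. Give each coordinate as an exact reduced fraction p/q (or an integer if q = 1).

1. E_x = 33/260  [line 33/130·x + 9/130·y + -99/260 = 0 ∩ |EC|² = 66049/520]
2. E_y = 1309/260  [line 33/130·x + 9/130·y + -99/260 = 0 ∩ |EC|² = 66049/520]
   → E = (33/260, 1309/260)

E = (33/260, 1309/260)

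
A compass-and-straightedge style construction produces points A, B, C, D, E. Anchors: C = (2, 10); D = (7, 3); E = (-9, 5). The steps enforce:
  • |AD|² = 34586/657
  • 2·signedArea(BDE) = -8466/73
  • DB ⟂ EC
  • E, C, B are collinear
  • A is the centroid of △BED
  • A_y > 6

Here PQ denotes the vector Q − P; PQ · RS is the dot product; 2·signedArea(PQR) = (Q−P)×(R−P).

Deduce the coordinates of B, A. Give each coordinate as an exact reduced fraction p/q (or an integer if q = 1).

A = (110/219, 1364/219)
B = (256/73, 780/73)

1. B_x = 256/73  [E, C, B are collinear ∩ DB ⟂ EC]
2. B_y = 780/73  [E, C, B are collinear ∩ DB ⟂ EC]
   → B = (256/73, 780/73)
3. A_x = 110/219  [A is the centroid of △BED]
4. A_y = 1364/219  [A is the centroid of △BED]
   → A = (110/219, 1364/219)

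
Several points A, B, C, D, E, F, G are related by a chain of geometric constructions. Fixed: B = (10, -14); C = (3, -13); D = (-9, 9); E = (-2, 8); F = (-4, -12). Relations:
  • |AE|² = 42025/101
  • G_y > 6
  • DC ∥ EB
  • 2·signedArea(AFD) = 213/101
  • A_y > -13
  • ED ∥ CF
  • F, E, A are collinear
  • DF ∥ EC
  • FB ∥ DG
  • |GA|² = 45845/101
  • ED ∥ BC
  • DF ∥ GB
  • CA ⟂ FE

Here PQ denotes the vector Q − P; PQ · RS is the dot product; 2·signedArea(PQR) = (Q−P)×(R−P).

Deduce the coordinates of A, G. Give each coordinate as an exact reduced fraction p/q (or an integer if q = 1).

A = (-407/101, -1242/101)
G = (5, 7)

1. A_x = -407/101  [F, E, A are collinear ∩ CA ⟂ FE]
2. A_y = -1242/101  [F, E, A are collinear ∩ CA ⟂ FE]
   → A = (-407/101, -1242/101)
3. G_x = 5  [DF ∥ GB ∩ FB ∥ DG]
4. G_y = 7  [DF ∥ GB ∩ FB ∥ DG]
   → G = (5, 7)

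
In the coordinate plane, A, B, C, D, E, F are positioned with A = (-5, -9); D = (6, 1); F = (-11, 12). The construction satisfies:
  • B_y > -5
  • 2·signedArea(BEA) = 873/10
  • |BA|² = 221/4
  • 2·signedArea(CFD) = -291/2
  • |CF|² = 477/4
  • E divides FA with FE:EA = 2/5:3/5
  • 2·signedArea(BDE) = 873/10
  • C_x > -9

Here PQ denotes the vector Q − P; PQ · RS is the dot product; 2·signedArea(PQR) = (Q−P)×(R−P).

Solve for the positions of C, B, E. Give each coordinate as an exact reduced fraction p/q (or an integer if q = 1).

B = (1/2, -4)
C = (-8, 3/2)
E = (-43/5, 18/5)

1. C_x = -8  [line 11·x + 17·y + 125/2 = 0 ∩ |CF|² = 477/4]
2. C_y = 3/2  [line 11·x + 17·y + 125/2 = 0 ∩ |CF|² = 477/4]
   → C = (-8, 3/2)
3. E_x = -43/5  [E divides FA with FE:EA = 2/5:3/5]
4. E_y = 18/5  [E divides FA with FE:EA = 2/5:3/5]
   → E = (-43/5, 18/5)
5. B_x = 1/2  [2·signedArea(BDE) = 873/10 ∩ 2·signedArea(BEA) = 873/10]
6. B_y = -4  [2·signedArea(BDE) = 873/10 ∩ 2·signedArea(BEA) = 873/10]
   → B = (1/2, -4)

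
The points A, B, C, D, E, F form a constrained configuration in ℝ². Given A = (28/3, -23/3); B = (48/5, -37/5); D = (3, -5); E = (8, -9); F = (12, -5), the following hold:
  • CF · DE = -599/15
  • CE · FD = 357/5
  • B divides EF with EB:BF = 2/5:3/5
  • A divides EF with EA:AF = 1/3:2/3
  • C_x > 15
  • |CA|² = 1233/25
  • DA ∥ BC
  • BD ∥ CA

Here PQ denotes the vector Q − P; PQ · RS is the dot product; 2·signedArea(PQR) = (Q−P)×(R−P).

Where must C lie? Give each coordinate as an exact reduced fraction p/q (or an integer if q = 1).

1. C_x = 239/15  [BD ∥ CA ∩ DA ∥ BC]
2. C_y = -151/15  [BD ∥ CA ∩ DA ∥ BC]
   → C = (239/15, -151/15)

C = (239/15, -151/15)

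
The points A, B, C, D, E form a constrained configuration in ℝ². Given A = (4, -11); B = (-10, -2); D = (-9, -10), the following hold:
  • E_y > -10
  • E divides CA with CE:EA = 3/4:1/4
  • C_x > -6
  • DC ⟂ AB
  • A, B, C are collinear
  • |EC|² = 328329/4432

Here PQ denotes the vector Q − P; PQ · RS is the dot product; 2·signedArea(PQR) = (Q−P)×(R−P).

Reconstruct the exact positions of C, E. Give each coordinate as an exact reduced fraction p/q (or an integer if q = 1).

C = (-1566/277, -1328/277)
E = (879/554, -10469/1108)

1. C_x = -1566/277  [A, B, C are collinear ∩ DC ⟂ AB]
2. C_y = -1328/277  [A, B, C are collinear ∩ DC ⟂ AB]
   → C = (-1566/277, -1328/277)
3. E_x = 879/554  [E divides CA with CE:EA = 3/4:1/4]
4. E_y = -10469/1108  [E divides CA with CE:EA = 3/4:1/4]
   → E = (879/554, -10469/1108)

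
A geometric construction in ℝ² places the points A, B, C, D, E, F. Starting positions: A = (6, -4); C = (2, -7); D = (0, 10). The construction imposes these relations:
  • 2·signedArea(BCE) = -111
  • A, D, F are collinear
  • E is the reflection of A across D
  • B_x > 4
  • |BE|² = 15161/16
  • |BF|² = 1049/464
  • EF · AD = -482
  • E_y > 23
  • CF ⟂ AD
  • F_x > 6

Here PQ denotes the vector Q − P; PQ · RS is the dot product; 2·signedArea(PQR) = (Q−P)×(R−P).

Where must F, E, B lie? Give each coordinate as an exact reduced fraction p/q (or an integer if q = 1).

B = (5, -19/4)
E = (-6, 24)
F = (375/58, -295/58)

1. F_x = 375/58  [A, D, F are collinear ∩ CF ⟂ AD]
2. F_y = -295/58  [A, D, F are collinear ∩ CF ⟂ AD]
   → F = (375/58, -295/58)
3. E_x = -6  [E is the reflection of A across D]
4. E_y = 24  [E is the reflection of A across D]
   → E = (-6, 24)
5. B_x = 5  [line -31·x + -8·y + 117 = 0 ∩ |BE|² = 15161/16]
6. B_y = -19/4  [line -31·x + -8·y + 117 = 0 ∩ |BE|² = 15161/16]
   → B = (5, -19/4)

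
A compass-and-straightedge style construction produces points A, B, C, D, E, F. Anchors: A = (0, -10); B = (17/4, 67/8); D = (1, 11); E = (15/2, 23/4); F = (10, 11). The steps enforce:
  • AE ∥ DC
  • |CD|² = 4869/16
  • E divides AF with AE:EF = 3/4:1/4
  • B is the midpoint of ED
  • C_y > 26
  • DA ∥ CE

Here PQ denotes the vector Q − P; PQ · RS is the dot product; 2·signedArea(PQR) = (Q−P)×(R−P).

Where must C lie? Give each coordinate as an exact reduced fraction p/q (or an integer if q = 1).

C = (17/2, 107/4)

1. C_x = 17/2  [DA ∥ CE ∩ AE ∥ DC]
2. C_y = 107/4  [DA ∥ CE ∩ AE ∥ DC]
   → C = (17/2, 107/4)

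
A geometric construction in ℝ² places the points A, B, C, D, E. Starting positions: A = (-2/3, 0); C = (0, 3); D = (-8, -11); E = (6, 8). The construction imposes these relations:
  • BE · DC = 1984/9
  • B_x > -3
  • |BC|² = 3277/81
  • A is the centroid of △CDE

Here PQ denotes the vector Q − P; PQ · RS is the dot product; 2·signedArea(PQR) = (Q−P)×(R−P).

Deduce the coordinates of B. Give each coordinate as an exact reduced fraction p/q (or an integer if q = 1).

1. B_x = -26/9  [line -8·x + -14·y + -544/9 = 0 ∩ |BC|² = 3277/81]
2. B_y = -8/3  [line -8·x + -14·y + -544/9 = 0 ∩ |BC|² = 3277/81]
   → B = (-26/9, -8/3)

B = (-26/9, -8/3)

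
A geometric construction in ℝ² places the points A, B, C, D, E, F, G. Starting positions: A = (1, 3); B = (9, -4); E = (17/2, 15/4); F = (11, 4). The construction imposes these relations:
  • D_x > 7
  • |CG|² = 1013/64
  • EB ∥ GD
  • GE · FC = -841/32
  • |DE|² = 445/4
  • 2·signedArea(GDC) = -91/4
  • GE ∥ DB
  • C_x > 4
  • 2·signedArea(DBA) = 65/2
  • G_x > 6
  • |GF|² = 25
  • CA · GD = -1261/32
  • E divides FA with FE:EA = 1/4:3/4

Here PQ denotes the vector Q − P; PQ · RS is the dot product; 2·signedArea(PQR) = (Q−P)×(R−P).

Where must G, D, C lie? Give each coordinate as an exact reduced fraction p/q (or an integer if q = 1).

1. D_x = 15/2  [line -7·x + -8·y + -3/2 = 0 ∩ |DE|² = 445/4]
2. D_y = -27/4  [line -7·x + -8·y + -3/2 = 0 ∩ |DE|² = 445/4]
   → D = (15/2, -27/4)
3. G_x = 7  [GE ∥ DB ∩ EB ∥ GD]
4. G_y = 1  [GE ∥ DB ∩ EB ∥ GD]
   → G = (7, 1)
5. C_x = 17/4  [2·signedArea(GDC) = -91/4 ∩ CA · GD = -1261/32]
6. C_y = -15/8  [2·signedArea(GDC) = -91/4 ∩ CA · GD = -1261/32]
   → C = (17/4, -15/8)

C = (17/4, -15/8)
D = (15/2, -27/4)
G = (7, 1)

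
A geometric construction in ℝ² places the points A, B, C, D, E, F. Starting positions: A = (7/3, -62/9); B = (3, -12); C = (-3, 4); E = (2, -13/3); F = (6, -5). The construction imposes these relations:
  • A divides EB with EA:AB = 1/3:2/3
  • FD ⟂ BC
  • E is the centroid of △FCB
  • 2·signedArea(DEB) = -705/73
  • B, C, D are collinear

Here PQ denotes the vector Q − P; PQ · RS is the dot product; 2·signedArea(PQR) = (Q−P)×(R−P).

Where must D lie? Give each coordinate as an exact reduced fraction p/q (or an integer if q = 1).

D = (78/73, -500/73)

1. D_x = 78/73  [B, C, D are collinear ∩ FD ⟂ BC]
2. D_y = -500/73  [B, C, D are collinear ∩ FD ⟂ BC]
   → D = (78/73, -500/73)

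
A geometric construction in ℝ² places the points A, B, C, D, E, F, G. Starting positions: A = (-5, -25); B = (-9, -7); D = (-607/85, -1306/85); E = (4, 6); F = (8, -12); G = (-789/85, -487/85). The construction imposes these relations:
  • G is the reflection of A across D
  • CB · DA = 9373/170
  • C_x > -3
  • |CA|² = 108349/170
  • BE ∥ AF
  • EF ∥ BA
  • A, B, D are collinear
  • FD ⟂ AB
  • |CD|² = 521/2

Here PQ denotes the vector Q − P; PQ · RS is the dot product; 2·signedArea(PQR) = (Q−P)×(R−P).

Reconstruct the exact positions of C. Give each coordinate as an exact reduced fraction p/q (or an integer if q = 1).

1. C_x = -449/170  [line -182/85·x + 819/85·y + -1183/170 = 0 ∩ |CA|² = 108349/170]
2. C_y = 23/170  [line -182/85·x + 819/85·y + -1183/170 = 0 ∩ |CA|² = 108349/170]
   → C = (-449/170, 23/170)

C = (-449/170, 23/170)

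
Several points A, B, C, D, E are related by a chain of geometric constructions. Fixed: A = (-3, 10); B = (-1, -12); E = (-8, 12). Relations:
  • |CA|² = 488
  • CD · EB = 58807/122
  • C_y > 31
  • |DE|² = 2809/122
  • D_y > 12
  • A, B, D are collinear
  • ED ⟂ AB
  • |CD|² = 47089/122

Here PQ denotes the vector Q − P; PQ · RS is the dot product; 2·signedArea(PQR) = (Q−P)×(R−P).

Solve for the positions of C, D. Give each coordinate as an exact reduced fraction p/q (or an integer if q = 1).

1. D_x = -393/122  [A, B, D are collinear ∩ ED ⟂ AB]
2. D_y = 1517/122  [A, B, D are collinear ∩ ED ⟂ AB]
   → D = (-393/122, 1517/122)
3. C_x = -5  [line -7·x + 24·y + -803 = 0 ∩ |CD|² = 47089/122]
4. C_y = 32  [line -7·x + 24·y + -803 = 0 ∩ |CD|² = 47089/122]
   → C = (-5, 32)

C = (-5, 32)
D = (-393/122, 1517/122)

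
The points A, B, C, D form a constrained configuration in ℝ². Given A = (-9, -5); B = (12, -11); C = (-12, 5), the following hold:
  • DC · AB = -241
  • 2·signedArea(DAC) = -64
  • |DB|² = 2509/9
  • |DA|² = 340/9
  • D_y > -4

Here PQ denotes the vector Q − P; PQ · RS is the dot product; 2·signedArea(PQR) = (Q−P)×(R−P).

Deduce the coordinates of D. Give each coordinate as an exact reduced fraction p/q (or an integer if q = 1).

1. D_x = -3  [2·signedArea(DAC) = -64 ∩ DC · AB = -241]
2. D_y = -11/3  [2·signedArea(DAC) = -64 ∩ DC · AB = -241]
   → D = (-3, -11/3)

D = (-3, -11/3)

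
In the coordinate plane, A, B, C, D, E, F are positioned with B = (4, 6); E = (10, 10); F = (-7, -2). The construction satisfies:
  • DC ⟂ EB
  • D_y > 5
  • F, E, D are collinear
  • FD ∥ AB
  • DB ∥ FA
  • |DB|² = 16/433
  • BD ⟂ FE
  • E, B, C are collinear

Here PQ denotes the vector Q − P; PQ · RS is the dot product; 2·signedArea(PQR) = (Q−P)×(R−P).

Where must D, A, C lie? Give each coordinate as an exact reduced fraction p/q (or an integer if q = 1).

A = (-3079/433, -798/433)
C = (22540/5629, 33790/5629)
D = (1780/433, 2530/433)

1. D_x = 1780/433  [F, E, D are collinear ∩ BD ⟂ FE]
2. D_y = 2530/433  [F, E, D are collinear ∩ BD ⟂ FE]
   → D = (1780/433, 2530/433)
3. A_x = -3079/433  [FD ∥ AB ∩ DB ∥ FA]
4. A_y = -798/433  [FD ∥ AB ∩ DB ∥ FA]
   → A = (-3079/433, -798/433)
5. C_x = 22540/5629  [E, B, C are collinear ∩ DC ⟂ EB]
6. C_y = 33790/5629  [E, B, C are collinear ∩ DC ⟂ EB]
   → C = (22540/5629, 33790/5629)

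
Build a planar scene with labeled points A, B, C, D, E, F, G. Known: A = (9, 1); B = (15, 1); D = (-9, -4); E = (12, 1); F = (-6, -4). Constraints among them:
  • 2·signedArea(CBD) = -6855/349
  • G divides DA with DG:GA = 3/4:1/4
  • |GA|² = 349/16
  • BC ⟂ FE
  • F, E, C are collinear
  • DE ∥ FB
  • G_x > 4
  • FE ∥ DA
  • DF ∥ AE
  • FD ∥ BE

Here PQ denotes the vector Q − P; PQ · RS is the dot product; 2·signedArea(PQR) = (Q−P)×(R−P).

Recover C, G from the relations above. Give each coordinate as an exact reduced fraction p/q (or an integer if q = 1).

1. C_x = 5160/349  [F, E, C are collinear ∩ BC ⟂ FE]
2. C_y = 619/349  [F, E, C are collinear ∩ BC ⟂ FE]
   → C = (5160/349, 619/349)
3. G_x = 9/2  [G divides DA with DG:GA = 3/4:1/4]
4. G_y = -1/4  [G divides DA with DG:GA = 3/4:1/4]
   → G = (9/2, -1/4)

C = (5160/349, 619/349)
G = (9/2, -1/4)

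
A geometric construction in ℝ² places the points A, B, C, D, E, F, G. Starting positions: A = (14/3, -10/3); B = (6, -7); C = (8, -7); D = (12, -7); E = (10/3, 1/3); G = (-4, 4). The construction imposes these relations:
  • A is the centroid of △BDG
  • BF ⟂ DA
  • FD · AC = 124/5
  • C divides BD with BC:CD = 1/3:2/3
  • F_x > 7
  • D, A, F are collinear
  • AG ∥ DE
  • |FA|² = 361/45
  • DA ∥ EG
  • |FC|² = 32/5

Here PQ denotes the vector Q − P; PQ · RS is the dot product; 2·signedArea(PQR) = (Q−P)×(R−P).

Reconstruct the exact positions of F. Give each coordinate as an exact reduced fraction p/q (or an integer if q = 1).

1. F_x = 36/5  [D, A, F are collinear ∩ BF ⟂ DA]
2. F_y = -23/5  [D, A, F are collinear ∩ BF ⟂ DA]
   → F = (36/5, -23/5)

F = (36/5, -23/5)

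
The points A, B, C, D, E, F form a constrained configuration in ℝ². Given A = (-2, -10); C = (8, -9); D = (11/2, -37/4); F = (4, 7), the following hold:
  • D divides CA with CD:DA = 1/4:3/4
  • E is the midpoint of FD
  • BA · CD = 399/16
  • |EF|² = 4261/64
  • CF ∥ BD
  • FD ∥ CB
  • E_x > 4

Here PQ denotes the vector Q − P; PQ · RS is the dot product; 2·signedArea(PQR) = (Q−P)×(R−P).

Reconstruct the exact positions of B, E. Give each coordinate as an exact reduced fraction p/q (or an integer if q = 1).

B = (19/2, -101/4)
E = (19/4, -9/8)

1. B_x = 19/2  [CF ∥ BD ∩ FD ∥ CB]
2. B_y = -101/4  [CF ∥ BD ∩ FD ∥ CB]
   → B = (19/2, -101/4)
3. E_x = 19/4  [E is the midpoint of FD]
4. E_y = -9/8  [E is the midpoint of FD]
   → E = (19/4, -9/8)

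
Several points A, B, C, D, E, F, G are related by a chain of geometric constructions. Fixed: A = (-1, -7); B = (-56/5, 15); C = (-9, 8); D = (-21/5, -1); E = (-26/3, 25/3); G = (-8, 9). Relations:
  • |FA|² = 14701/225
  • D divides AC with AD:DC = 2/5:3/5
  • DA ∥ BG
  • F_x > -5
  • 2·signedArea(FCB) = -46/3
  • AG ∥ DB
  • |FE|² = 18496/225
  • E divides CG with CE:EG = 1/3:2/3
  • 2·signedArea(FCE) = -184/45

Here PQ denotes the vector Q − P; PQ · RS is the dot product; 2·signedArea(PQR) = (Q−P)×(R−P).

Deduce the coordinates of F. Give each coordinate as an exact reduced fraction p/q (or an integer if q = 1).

F = (-22/5, 1/3)

1. F_x = -22/5  [2·signedArea(FCB) = -46/3 ∩ 2·signedArea(FCE) = -184/45]
2. F_y = 1/3  [2·signedArea(FCB) = -46/3 ∩ 2·signedArea(FCE) = -184/45]
   → F = (-22/5, 1/3)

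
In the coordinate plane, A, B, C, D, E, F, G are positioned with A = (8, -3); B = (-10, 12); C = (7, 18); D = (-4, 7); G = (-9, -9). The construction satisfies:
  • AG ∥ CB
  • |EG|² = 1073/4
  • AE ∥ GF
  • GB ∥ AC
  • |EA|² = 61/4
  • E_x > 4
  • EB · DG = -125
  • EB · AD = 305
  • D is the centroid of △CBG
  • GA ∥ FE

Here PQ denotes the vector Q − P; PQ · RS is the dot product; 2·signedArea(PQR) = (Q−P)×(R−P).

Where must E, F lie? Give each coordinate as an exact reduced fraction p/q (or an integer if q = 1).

1. E_x = 5  [EB · DG = -125 ∩ EB · AD = 305]
2. E_y = -1/2  [EB · DG = -125 ∩ EB · AD = 305]
   → E = (5, -1/2)
3. F_x = -12  [GA ∥ FE ∩ AE ∥ GF]
4. F_y = -13/2  [GA ∥ FE ∩ AE ∥ GF]
   → F = (-12, -13/2)

E = (5, -1/2)
F = (-12, -13/2)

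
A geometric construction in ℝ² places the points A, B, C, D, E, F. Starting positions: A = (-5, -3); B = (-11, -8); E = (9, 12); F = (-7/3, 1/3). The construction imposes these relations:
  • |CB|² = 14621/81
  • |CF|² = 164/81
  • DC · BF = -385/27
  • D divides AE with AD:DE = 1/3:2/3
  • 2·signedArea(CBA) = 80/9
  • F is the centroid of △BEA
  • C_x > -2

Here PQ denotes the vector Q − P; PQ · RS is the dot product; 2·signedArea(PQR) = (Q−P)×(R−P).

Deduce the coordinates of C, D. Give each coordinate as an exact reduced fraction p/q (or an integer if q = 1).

C = (-13/9, 13/9)
D = (-1/3, 2)

1. C_x = -13/9  [line -5·x + 6·y + -143/9 = 0 ∩ |CF|² = 164/81]
2. C_y = 13/9  [line -5·x + 6·y + -143/9 = 0 ∩ |CF|² = 164/81]
   → C = (-13/9, 13/9)
3. D_x = -1/3  [D divides AE with AD:DE = 1/3:2/3]
4. D_y = 2  [D divides AE with AD:DE = 1/3:2/3]
   → D = (-1/3, 2)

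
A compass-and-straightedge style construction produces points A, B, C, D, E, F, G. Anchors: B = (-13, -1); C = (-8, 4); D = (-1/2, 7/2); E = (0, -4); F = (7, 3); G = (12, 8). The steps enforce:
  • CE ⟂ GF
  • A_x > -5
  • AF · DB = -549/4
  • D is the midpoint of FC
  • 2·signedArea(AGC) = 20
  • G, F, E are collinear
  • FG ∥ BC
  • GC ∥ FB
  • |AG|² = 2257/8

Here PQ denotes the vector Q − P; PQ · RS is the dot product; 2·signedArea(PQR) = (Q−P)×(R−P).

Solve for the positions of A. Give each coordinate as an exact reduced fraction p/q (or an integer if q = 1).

1. A_x = -17/4  [AF · DB = -549/4 ∩ 2·signedArea(AGC) = 20]
2. A_y = 15/4  [AF · DB = -549/4 ∩ 2·signedArea(AGC) = 20]
   → A = (-17/4, 15/4)

A = (-17/4, 15/4)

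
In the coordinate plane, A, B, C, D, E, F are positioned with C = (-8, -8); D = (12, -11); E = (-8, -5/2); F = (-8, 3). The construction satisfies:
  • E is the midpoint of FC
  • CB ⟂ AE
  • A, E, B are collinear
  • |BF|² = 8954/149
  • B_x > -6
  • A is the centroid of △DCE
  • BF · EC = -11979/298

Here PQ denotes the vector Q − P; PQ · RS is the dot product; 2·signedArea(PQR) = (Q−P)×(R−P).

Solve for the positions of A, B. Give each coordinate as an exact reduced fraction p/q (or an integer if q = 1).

A = (-4/3, -43/6)
B = (-807/149, -642/149)

1. A_x = -4/3  [A is the centroid of △DCE]
2. A_y = -43/6  [A is the centroid of △DCE]
   → A = (-4/3, -43/6)
3. B_x = -807/149  [A, E, B are collinear ∩ CB ⟂ AE]
4. B_y = -642/149  [A, E, B are collinear ∩ CB ⟂ AE]
   → B = (-807/149, -642/149)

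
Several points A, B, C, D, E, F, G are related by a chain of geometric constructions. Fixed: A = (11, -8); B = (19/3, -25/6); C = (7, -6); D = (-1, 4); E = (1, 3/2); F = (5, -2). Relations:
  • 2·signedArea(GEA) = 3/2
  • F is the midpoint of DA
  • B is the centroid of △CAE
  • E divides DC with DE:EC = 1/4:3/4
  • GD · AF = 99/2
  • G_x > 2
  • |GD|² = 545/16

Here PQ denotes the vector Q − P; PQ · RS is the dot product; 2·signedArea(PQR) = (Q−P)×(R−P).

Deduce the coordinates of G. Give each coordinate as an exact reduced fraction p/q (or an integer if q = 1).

G = (3, -1/4)

1. G_x = 3  [2·signedArea(GEA) = 3/2 ∩ GD · AF = 99/2]
2. G_y = -1/4  [2·signedArea(GEA) = 3/2 ∩ GD · AF = 99/2]
   → G = (3, -1/4)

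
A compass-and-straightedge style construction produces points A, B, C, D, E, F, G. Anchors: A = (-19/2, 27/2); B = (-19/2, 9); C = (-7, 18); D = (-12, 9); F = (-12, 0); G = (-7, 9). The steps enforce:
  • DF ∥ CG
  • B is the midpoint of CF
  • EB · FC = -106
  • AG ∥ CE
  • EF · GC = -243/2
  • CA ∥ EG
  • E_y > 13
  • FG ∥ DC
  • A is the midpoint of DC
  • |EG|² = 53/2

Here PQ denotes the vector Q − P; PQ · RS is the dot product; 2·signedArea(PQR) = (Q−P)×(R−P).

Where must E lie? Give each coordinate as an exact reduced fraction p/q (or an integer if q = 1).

1. E_x = -9/2  [CA ∥ EG ∩ AG ∥ CE]
2. E_y = 27/2  [CA ∥ EG ∩ AG ∥ CE]
   → E = (-9/2, 27/2)

E = (-9/2, 27/2)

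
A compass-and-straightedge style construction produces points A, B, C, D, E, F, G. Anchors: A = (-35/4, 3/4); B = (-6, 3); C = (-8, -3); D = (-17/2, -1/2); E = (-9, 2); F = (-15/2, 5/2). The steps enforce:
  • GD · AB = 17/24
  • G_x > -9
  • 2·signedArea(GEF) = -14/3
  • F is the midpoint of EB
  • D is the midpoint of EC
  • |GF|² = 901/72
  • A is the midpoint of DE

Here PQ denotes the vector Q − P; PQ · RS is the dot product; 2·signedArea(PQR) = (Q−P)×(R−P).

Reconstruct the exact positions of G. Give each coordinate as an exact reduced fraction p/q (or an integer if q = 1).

G = (-101/12, -11/12)

1. G_x = -101/12  [2·signedArea(GEF) = -14/3 ∩ GD · AB = 17/24]
2. G_y = -11/12  [2·signedArea(GEF) = -14/3 ∩ GD · AB = 17/24]
   → G = (-101/12, -11/12)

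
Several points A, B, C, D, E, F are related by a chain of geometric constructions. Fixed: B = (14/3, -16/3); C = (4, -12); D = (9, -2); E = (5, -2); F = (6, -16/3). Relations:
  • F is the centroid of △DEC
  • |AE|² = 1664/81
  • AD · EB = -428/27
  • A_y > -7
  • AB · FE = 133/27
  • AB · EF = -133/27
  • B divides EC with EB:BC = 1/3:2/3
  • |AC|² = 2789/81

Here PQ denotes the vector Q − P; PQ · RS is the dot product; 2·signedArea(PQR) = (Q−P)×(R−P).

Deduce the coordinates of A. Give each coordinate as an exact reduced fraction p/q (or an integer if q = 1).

1. A_x = 53/9  [AD · EB = -428/27 ∩ AB · FE = 133/27]
2. A_y = -58/9  [AD · EB = -428/27 ∩ AB · FE = 133/27]
   → A = (53/9, -58/9)

A = (53/9, -58/9)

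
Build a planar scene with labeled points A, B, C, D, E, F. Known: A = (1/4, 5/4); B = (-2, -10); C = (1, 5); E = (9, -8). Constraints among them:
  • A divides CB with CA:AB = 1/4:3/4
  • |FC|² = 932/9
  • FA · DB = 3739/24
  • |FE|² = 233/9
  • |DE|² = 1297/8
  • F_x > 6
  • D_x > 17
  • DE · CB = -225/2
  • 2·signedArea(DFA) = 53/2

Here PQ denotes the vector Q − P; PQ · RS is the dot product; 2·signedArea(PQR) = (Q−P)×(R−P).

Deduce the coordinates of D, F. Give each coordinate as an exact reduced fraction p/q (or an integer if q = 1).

1. D_x = 71/4  [line 3·x + 15·y + 411/2 = 0 ∩ |DE|² = 1297/8]
2. D_y = -69/4  [line 3·x + 15·y + 411/2 = 0 ∩ |DE|² = 1297/8]
   → D = (71/4, -69/4)
3. F_x = 19/3  [2·signedArea(DFA) = 53/2 ∩ FA · DB = 3739/24]
4. F_y = -11/3  [2·signedArea(DFA) = 53/2 ∩ FA · DB = 3739/24]
   → F = (19/3, -11/3)

D = (71/4, -69/4)
F = (19/3, -11/3)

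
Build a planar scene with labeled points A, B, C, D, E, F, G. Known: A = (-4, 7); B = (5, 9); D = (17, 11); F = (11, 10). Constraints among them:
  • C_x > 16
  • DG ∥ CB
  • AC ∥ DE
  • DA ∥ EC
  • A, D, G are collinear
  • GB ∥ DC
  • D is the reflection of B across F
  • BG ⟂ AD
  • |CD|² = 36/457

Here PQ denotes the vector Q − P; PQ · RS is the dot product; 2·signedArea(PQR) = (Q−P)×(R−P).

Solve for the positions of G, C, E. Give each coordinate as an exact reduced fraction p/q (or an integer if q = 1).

C = (7745/457, 5153/457)
E = (17342/457, 6981/457)
G = (2309/457, 3987/457)

1. G_x = 2309/457  [A, D, G are collinear ∩ BG ⟂ AD]
2. G_y = 3987/457  [A, D, G are collinear ∩ BG ⟂ AD]
   → G = (2309/457, 3987/457)
3. C_x = 7745/457  [DG ∥ CB ∩ GB ∥ DC]
4. C_y = 5153/457  [DG ∥ CB ∩ GB ∥ DC]
   → C = (7745/457, 5153/457)
5. E_x = 17342/457  [DA ∥ EC ∩ AC ∥ DE]
6. E_y = 6981/457  [DA ∥ EC ∩ AC ∥ DE]
   → E = (17342/457, 6981/457)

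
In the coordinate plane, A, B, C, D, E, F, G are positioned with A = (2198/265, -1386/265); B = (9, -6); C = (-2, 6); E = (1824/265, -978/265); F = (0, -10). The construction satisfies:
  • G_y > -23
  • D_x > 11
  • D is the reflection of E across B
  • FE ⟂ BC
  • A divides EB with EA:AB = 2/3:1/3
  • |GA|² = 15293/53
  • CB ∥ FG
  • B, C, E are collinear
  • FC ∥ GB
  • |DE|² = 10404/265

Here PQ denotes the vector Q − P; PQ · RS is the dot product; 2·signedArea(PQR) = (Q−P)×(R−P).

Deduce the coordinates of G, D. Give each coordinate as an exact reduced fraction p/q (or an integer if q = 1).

D = (2946/265, -2202/265)
G = (11, -22)

1. G_x = 11  [FC ∥ GB ∩ CB ∥ FG]
2. G_y = -22  [FC ∥ GB ∩ CB ∥ FG]
   → G = (11, -22)
3. D_x = 2946/265  [D is the reflection of E across B]
4. D_y = -2202/265  [D is the reflection of E across B]
   → D = (2946/265, -2202/265)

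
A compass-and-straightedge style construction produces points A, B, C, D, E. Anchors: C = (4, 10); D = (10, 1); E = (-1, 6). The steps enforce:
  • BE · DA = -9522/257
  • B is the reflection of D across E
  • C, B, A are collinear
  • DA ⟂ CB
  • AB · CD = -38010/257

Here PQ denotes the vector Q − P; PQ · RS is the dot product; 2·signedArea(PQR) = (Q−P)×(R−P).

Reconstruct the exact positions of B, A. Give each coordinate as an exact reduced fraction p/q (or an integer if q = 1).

1. B_x = -12  [B is the reflection of D across E]
2. B_y = 11  [B is the reflection of D across E]
   → B = (-12, 11)
3. A_x = 2708/257  [C, B, A are collinear ∩ DA ⟂ CB]
4. A_y = 2465/257  [C, B, A are collinear ∩ DA ⟂ CB]
   → A = (2708/257, 2465/257)

A = (2708/257, 2465/257)
B = (-12, 11)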